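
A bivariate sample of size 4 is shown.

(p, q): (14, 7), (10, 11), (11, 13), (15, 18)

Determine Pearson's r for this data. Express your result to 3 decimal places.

n = 4, Σp = 50, Σq = 49, Σp² = 642, Σq² = 663, Σpq = 621
nΣpq − ΣpΣq = 2484 − 2450 = 34
nΣp² − (Σp)² = 2568 − 2500 = 68; nΣq² − (Σq)² = 2652 − 2401 = 251
r = 34 / √(68 × 251) = 34 / 130.6446 ≈ 0.260

0.260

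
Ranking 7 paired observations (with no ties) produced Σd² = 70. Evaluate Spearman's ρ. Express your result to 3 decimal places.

-0.250

ρ = 1 − 6Σd² / [n(n²−1)] = 1 − 6×70 / (7×48)
  = 1 − 420/336 = 1 − 1.2500 ≈ -0.250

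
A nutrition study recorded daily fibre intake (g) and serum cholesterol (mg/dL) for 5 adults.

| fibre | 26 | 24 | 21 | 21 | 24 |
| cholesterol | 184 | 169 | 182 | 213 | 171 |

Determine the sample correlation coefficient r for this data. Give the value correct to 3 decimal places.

n = 5, Σx = 116, Σy = 919, Σx² = 2710, Σy² = 170151, Σxy = 21239
nΣxy − ΣxΣy = 106195 − 106604 = -409
nΣx² − (Σx)² = 13550 − 13456 = 94; nΣy² − (Σy)² = 850755 − 844561 = 6194
r = -409 / √(94 × 6194) = -409 / 763.0439 ≈ -0.536

-0.536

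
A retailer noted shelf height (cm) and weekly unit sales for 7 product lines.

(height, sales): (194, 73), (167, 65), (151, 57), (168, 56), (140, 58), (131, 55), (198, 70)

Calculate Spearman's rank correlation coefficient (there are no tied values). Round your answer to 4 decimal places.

Rank height: 6, 4, 3, 5, 2, 1, 7
Rank sales: 7, 5, 3, 2, 4, 1, 6
d = rank(height) − rank(sales): -1, -1, 0, 3, -2, 0, 1; Σd² = 16
ρ = 1 − 6Σd² / [n(n²−1)] = 1 − 6×16 / (7×48) = 1 − 96/336 ≈ 0.7143

0.7143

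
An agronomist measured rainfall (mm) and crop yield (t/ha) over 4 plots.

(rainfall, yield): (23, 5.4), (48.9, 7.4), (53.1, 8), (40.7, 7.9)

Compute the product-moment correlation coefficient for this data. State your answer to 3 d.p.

n = 4, Σx = 165.7, Σy = 28.7, Σx² = 7396.31, Σy² = 210.33, Σxy = 1232.39
nΣxy − ΣxΣy = 4929.56 − 4755.59 = 173.97
nΣx² − (Σx)² = 29585.24 − 27456.49 = 2128.75; nΣy² − (Σy)² = 841.32 − 823.69 = 17.63
r = 173.97 / √(2128.75 × 17.63) = 173.97 / 193.7263 ≈ 0.898

0.898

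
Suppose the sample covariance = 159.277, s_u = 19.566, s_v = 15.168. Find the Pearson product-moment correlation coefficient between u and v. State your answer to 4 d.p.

r = Cov(u,v) / (s_u · s_v) = 159.277 / (19.566 × 15.168)
  = 159.277 / 296.7771 ≈ 0.5367

0.5367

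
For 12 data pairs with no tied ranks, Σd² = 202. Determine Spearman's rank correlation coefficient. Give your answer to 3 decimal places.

0.294

ρ = 1 − 6Σd² / [n(n²−1)] = 1 − 6×202 / (12×143)
  = 1 − 1212/1716 = 1 − 0.7063 ≈ 0.294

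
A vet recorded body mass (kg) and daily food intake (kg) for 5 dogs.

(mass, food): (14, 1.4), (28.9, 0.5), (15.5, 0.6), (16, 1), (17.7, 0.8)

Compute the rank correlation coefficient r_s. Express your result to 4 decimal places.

-0.7000

Rank mass: 1, 5, 2, 3, 4
Rank food: 5, 1, 2, 4, 3
d = rank(mass) − rank(food): -4, 4, 0, -1, 1; Σd² = 34
ρ = 1 − 6Σd² / [n(n²−1)] = 1 − 6×34 / (5×24) = 1 − 204/120 ≈ -0.7000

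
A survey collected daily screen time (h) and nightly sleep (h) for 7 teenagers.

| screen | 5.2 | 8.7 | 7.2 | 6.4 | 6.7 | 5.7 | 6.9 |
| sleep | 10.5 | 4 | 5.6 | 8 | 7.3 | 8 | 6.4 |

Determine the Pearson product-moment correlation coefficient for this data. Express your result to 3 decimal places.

-0.957

n = 7, Σx = 46.8, Σy = 49.8, Σx² = 320.52, Σy² = 379.86, Σxy = 319.59
nΣxy − ΣxΣy = 2237.13 − 2330.64 = -93.51
nΣx² − (Σx)² = 2243.64 − 2190.24 = 53.4; nΣy² − (Σy)² = 2659.02 − 2480.04 = 178.98
r = -93.51 / √(53.4 × 178.98) = -93.51 / 97.7626 ≈ -0.957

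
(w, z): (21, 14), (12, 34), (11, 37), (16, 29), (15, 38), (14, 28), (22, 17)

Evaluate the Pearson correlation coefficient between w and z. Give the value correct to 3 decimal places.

n = 7, Σw = 111, Σz = 197, Σw² = 1867, Σz² = 6079, Σwz = 2909
nΣwz − ΣwΣz = 20363 − 21867 = -1504
nΣw² − (Σw)² = 13069 − 12321 = 748; nΣz² − (Σz)² = 42553 − 38809 = 3744
r = -1504 / √(748 × 3744) = -1504 / 1673.4730 ≈ -0.899

-0.899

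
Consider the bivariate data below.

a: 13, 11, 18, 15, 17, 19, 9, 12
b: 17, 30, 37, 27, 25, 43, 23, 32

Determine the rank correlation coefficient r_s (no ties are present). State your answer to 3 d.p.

0.548

Rank a: 4, 2, 7, 5, 6, 8, 1, 3
Rank b: 1, 5, 7, 4, 3, 8, 2, 6
d = rank(a) − rank(b): 3, -3, 0, 1, 3, 0, -1, -3; Σd² = 38
ρ = 1 − 6Σd² / [n(n²−1)] = 1 − 6×38 / (8×63) = 1 − 228/504 ≈ 0.548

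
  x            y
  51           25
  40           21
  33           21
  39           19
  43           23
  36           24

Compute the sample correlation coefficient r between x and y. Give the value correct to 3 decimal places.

0.541

n = 6, Σx = 242, Σy = 133, Σx² = 9956, Σy² = 2973, Σxy = 5402
nΣxy − ΣxΣy = 32412 − 32186 = 226
nΣx² − (Σx)² = 59736 − 58564 = 1172; nΣy² − (Σy)² = 17838 − 17689 = 149
r = 226 / √(1172 × 149) = 226 / 417.8852 ≈ 0.541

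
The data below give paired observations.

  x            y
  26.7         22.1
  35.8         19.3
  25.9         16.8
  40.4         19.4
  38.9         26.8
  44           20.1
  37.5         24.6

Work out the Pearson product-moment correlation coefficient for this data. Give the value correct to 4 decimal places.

n = 7, Σx = 249.2, Σy = 149.1, Σx² = 9152.96, Σy² = 3246.91, Σxy = 5349.31
nΣxy − ΣxΣy = 37445.17 − 37155.72 = 289.45
nΣx² − (Σx)² = 64070.72 − 62100.64 = 1970.08; nΣy² − (Σy)² = 22728.37 − 22230.81 = 497.56
r = 289.45 / √(1970.08 × 497.56) = 289.45 / 990.0672 ≈ 0.2924

0.2924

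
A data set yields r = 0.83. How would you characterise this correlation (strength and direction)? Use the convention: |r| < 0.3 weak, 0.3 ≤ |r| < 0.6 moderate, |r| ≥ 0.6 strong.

r = 0.83 > 0 so the relationship is positive.
|r| = 0.83, which falls in the strong range.

strong positive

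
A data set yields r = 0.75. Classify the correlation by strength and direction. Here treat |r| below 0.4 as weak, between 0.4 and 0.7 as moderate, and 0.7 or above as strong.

strong positive

r = 0.75 > 0 so the relationship is positive.
|r| = 0.75, which falls in the strong range.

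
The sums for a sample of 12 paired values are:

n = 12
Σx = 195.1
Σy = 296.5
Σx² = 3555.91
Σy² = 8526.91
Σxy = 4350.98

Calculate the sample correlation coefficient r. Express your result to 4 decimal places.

r = (nΣxy − ΣxΣy) / √[(nΣx² − (Σx)²)(nΣy² − (Σy)²)]
Numerator: 12×4350.98 − 195.1×296.5 = -5635.39
Denominator: √[(42670.92 − 38064.01)(102322.92 − 87912.25)] = √[4606.91 × 14410.67] = 8147.9236
r = -5635.39 / 8147.9236 ≈ -0.6916

-0.6916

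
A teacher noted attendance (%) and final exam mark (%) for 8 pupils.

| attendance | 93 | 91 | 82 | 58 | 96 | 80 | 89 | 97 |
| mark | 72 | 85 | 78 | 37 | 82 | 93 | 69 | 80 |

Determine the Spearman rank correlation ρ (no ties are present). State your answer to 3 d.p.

0.238

Rank attendance: 6, 5, 3, 1, 7, 2, 4, 8
Rank mark: 3, 7, 4, 1, 6, 8, 2, 5
d = rank(attendance) − rank(mark): 3, -2, -1, 0, 1, -6, 2, 3; Σd² = 64
ρ = 1 − 6Σd² / [n(n²−1)] = 1 − 6×64 / (8×63) = 1 − 384/504 ≈ 0.238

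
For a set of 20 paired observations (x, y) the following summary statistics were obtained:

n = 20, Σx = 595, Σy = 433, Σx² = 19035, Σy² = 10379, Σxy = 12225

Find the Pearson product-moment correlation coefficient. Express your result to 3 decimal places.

r = (nΣxy − ΣxΣy) / √[(nΣx² − (Σx)²)(nΣy² − (Σy)²)]
Numerator: 20×12225 − 595×433 = -13135
Denominator: √[(380700 − 354025)(207580 − 187489)] = √[26675 × 20091] = 23150.1064
r = -13135 / 23150.1064 ≈ -0.567

-0.567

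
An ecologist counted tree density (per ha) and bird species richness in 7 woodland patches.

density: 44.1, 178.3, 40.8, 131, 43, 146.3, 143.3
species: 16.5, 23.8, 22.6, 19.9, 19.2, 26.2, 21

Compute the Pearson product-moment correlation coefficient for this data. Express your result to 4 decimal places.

0.5975

n = 7, Σx = 726.8, Σy = 149.2, Σx² = 96348.92, Σy² = 3241.54, Σxy = 16168.13
nΣxy − ΣxΣy = 113176.91 − 108438.56 = 4738.35
nΣx² − (Σx)² = 674442.44 − 528238.24 = 146204.2; nΣy² − (Σy)² = 22690.78 − 22260.64 = 430.14
r = 4738.35 / √(146204.2 × 430.14) = 4738.35 / 7930.2128 ≈ 0.5975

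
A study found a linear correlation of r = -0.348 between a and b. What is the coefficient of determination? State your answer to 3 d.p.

0.121

r² = (-0.348)² = 0.121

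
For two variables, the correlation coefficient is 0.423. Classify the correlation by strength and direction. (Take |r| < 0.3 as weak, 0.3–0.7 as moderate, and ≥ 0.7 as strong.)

r = 0.423 > 0 so the relationship is positive.
|r| = 0.423, which falls in the moderate range.

moderate positive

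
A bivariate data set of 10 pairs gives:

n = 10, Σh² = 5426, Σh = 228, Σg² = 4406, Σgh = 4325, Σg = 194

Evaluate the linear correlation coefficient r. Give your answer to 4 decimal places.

-0.2568

r = (nΣgh − ΣgΣh) / √[(nΣg² − (Σg)²)(nΣh² − (Σh)²)]
Numerator: 10×4325 − 194×228 = -982
Denominator: √[(44060 − 37636)(54260 − 51984)] = √[6424 × 2276] = 3823.7448
r = -982 / 3823.7448 ≈ -0.2568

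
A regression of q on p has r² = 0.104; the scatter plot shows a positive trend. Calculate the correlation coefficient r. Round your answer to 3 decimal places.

0.322

|r| = √0.104 = 0.322
The association is positive, so r = 0.322.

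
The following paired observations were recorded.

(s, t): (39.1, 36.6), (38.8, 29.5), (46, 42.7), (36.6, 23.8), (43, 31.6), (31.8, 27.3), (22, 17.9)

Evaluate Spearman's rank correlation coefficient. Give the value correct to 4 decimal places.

0.9286

Rank s: 5, 4, 7, 3, 6, 2, 1
Rank t: 6, 4, 7, 2, 5, 3, 1
d = rank(s) − rank(t): -1, 0, 0, 1, 1, -1, 0; Σd² = 4
ρ = 1 − 6Σd² / [n(n²−1)] = 1 − 6×4 / (7×48) = 1 − 24/336 ≈ 0.9286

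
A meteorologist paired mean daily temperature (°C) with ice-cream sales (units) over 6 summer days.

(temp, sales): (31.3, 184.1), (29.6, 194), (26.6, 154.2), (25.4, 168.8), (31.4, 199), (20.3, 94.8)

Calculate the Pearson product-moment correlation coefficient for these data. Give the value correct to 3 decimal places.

n = 6, Σx = 164.6, Σy = 994.9, Σx² = 4606.62, Σy² = 172387.93, Σxy = 28067.01
nΣxy − ΣxΣy = 168402.06 − 163760.54 = 4641.52
nΣx² − (Σx)² = 27639.72 − 27093.16 = 546.56; nΣy² − (Σy)² = 1034327.58 − 989826.01 = 44501.57
r = 4641.52 / √(546.56 × 44501.57) = 4641.52 / 4931.8129 ≈ 0.941

0.941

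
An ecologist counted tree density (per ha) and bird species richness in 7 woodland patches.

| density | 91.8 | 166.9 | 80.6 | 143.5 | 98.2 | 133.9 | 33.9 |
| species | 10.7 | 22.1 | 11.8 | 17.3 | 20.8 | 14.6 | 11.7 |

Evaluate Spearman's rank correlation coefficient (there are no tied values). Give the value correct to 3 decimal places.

Rank density: 3, 7, 2, 6, 4, 5, 1
Rank species: 1, 7, 3, 5, 6, 4, 2
d = rank(density) − rank(species): 2, 0, -1, 1, -2, 1, -1; Σd² = 12
ρ = 1 − 6Σd² / [n(n²−1)] = 1 − 6×12 / (7×48) = 1 − 72/336 ≈ 0.786

0.786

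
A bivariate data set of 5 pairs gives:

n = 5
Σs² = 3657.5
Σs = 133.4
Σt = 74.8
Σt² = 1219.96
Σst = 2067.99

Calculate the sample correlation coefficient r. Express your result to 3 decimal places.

0.726

r = (nΣst − ΣsΣt) / √[(nΣs² − (Σs)²)(nΣt² − (Σt)²)]
Numerator: 5×2067.99 − 133.4×74.8 = 361.63
Denominator: √[(18287.5 − 17795.56)(6099.8 − 5595.04)] = √[491.94 × 504.76] = 498.3088
r = 361.63 / 498.3088 ≈ 0.726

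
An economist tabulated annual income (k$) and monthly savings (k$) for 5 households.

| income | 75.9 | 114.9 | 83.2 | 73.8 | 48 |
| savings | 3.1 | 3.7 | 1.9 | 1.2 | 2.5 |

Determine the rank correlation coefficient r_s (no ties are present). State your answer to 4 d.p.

0.5000

Rank income: 3, 5, 4, 2, 1
Rank savings: 4, 5, 2, 1, 3
d = rank(income) − rank(savings): -1, 0, 2, 1, -2; Σd² = 10
ρ = 1 − 6Σd² / [n(n²−1)] = 1 − 6×10 / (5×24) = 1 − 60/120 ≈ 0.5000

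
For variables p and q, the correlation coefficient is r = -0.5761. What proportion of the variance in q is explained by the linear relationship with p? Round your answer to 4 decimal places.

r² = (-0.5761)² = 0.3319

0.3319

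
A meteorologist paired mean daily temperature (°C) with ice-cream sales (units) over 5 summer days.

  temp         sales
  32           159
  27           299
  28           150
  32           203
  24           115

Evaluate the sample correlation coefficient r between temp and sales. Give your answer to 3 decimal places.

0.137

n = 5, Σx = 143, Σy = 926, Σx² = 4137, Σy² = 191616, Σxy = 26617
nΣxy − ΣxΣy = 133085 − 132418 = 667
nΣx² − (Σx)² = 20685 − 20449 = 236; nΣy² − (Σy)² = 958080 − 857476 = 100604
r = 667 / √(236 × 100604) = 667 / 4872.6321 ≈ 0.137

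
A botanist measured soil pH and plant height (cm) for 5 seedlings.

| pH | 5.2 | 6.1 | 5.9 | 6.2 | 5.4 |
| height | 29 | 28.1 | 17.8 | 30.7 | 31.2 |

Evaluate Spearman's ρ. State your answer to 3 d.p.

-0.100

Rank pH: 1, 4, 3, 5, 2
Rank height: 3, 2, 1, 4, 5
d = rank(pH) − rank(height): -2, 2, 2, 1, -3; Σd² = 22
ρ = 1 − 6Σd² / [n(n²−1)] = 1 − 6×22 / (5×24) = 1 − 132/120 ≈ -0.100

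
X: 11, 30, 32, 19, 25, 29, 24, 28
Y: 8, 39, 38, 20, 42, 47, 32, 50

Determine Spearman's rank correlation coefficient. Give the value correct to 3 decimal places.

0.595

Rank X: 1, 7, 8, 2, 4, 6, 3, 5
Rank Y: 1, 5, 4, 2, 6, 7, 3, 8
d = rank(X) − rank(Y): 0, 2, 4, 0, -2, -1, 0, -3; Σd² = 34
ρ = 1 − 6Σd² / [n(n²−1)] = 1 − 6×34 / (8×63) = 1 − 204/504 ≈ 0.595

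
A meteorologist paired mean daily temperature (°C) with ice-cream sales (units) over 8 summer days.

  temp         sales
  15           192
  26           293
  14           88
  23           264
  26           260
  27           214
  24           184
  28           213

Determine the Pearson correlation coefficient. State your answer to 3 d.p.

n = 8, Σx = 183, Σy = 1708, Σx² = 4391, Σy² = 392774, Σxy = 40720
nΣxy − ΣxΣy = 325760 − 312564 = 13196
nΣx² − (Σx)² = 35128 − 33489 = 1639; nΣy² − (Σy)² = 3142192 − 2917264 = 224928
r = 13196 / √(1639 × 224928) = 13196 / 19200.4425 ≈ 0.687

0.687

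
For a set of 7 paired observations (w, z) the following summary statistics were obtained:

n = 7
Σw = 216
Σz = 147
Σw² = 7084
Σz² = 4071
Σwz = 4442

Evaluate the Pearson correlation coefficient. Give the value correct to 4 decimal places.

r = (nΣwz − ΣwΣz) / √[(nΣw² − (Σw)²)(nΣz² − (Σz)²)]
Numerator: 7×4442 − 216×147 = -658
Denominator: √[(49588 − 46656)(28497 − 21609)] = √[2932 × 6888] = 4493.9533
r = -658 / 4493.9533 ≈ -0.1464

-0.1464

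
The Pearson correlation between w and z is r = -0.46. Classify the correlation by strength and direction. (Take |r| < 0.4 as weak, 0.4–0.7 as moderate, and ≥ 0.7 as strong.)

r = -0.46 < 0 so the relationship is negative.
|r| = 0.46, which falls in the moderate range.

moderate negative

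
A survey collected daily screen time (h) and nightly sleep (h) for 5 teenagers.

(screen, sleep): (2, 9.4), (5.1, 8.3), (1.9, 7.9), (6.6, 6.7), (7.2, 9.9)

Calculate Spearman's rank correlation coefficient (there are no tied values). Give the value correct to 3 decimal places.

0.300

Rank screen: 2, 3, 1, 4, 5
Rank sleep: 4, 3, 2, 1, 5
d = rank(screen) − rank(sleep): -2, 0, -1, 3, 0; Σd² = 14
ρ = 1 − 6Σd² / [n(n²−1)] = 1 − 6×14 / (5×24) = 1 − 84/120 ≈ 0.300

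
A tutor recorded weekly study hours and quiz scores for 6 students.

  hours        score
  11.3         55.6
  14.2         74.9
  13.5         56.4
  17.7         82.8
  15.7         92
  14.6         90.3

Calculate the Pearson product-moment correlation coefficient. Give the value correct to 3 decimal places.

0.736

n = 6, Σx = 87, Σy = 452, Σx² = 1284.52, Σy² = 35356.26, Σxy = 6681.6
nΣxy − ΣxΣy = 40089.6 − 39324 = 765.6
nΣx² − (Σx)² = 7707.12 − 7569 = 138.12; nΣy² − (Σy)² = 212137.56 − 204304 = 7833.56
r = 765.6 / √(138.12 × 7833.56) = 765.6 / 1040.1785 ≈ 0.736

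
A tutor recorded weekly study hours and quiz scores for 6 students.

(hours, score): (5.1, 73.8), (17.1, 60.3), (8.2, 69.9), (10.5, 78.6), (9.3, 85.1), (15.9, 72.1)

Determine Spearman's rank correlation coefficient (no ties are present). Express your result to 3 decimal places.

-0.371

Rank hours: 1, 6, 2, 4, 3, 5
Rank score: 4, 1, 2, 5, 6, 3
d = rank(hours) − rank(score): -3, 5, 0, -1, -3, 2; Σd² = 48
ρ = 1 − 6Σd² / [n(n²−1)] = 1 − 6×48 / (6×35) = 1 − 288/210 ≈ -0.371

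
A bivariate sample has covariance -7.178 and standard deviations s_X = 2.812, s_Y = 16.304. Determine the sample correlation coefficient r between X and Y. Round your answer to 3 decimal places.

r = Cov(X,Y) / (s_X · s_Y) = -7.178 / (2.812 × 16.304)
  = -7.178 / 45.8468 ≈ -0.157

-0.157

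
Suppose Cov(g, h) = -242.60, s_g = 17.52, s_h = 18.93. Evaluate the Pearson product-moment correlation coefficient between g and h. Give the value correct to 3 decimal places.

-0.731

r = Cov(g,h) / (s_g · s_h) = -242.60 / (17.52 × 18.93)
  = -242.60 / 331.6536 ≈ -0.731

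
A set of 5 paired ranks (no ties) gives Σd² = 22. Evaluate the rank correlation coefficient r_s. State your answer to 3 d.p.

-0.100

ρ = 1 − 6Σd² / [n(n²−1)] = 1 − 6×22 / (5×24)
  = 1 − 132/120 = 1 − 1.1000 ≈ -0.100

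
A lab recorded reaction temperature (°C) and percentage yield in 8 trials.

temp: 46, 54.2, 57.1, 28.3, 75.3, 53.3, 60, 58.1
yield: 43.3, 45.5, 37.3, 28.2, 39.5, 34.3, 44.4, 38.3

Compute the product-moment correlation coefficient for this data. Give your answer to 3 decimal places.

0.527

n = 8, Σx = 432.3, Σy = 310.8, Σx² = 24601.53, Σy² = 12306.66, Σxy = 17077.56
nΣxy − ΣxΣy = 136620.48 − 134358.84 = 2261.64
nΣx² − (Σx)² = 196812.24 − 186883.29 = 9928.95; nΣy² − (Σy)² = 98453.28 − 96596.64 = 1856.64
r = 2261.64 / √(9928.95 × 1856.64) = 2261.64 / 4293.5400 ≈ 0.527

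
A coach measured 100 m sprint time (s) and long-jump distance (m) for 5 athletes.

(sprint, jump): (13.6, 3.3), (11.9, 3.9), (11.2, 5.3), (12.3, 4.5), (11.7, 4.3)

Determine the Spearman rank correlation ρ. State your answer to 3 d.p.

-0.700

Rank sprint: 5, 3, 1, 4, 2
Rank jump: 1, 2, 5, 4, 3
d = rank(sprint) − rank(jump): 4, 1, -4, 0, -1; Σd² = 34
ρ = 1 − 6Σd² / [n(n²−1)] = 1 − 6×34 / (5×24) = 1 − 204/120 ≈ -0.700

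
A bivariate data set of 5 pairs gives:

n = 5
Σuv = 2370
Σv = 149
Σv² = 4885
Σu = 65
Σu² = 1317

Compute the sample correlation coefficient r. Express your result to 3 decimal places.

r = (nΣuv − ΣuΣv) / √[(nΣu² − (Σu)²)(nΣv² − (Σv)²)]
Numerator: 5×2370 − 65×149 = 2165
Denominator: √[(6585 − 4225)(24425 − 22201)] = √[2360 × 2224] = 2290.9911
r = 2165 / 2290.9911 ≈ 0.945

0.945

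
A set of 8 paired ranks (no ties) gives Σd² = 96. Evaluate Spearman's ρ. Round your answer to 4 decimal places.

-0.1429

ρ = 1 − 6Σd² / [n(n²−1)] = 1 − 6×96 / (8×63)
  = 1 − 576/504 = 1 − 1.14286 ≈ -0.1429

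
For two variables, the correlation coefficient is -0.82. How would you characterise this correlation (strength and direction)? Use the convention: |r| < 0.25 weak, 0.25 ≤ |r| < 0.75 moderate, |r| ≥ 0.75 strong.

r = -0.82 < 0 so the relationship is negative.
|r| = 0.82, which falls in the strong range.

strong negative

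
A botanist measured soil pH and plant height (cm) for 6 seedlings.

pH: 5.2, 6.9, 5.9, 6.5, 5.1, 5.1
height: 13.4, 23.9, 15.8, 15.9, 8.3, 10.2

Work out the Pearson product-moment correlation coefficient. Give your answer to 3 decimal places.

0.910

n = 6, Σx = 34.7, Σy = 87.5, Σx² = 203.73, Σy² = 1426.15, Σxy = 525.51
nΣxy − ΣxΣy = 3153.06 − 3036.25 = 116.81
nΣx² − (Σx)² = 1222.38 − 1204.09 = 18.29; nΣy² − (Σy)² = 8556.9 − 7656.25 = 900.65
r = 116.81 / √(18.29 × 900.65) = 116.81 / 128.3468 ≈ 0.910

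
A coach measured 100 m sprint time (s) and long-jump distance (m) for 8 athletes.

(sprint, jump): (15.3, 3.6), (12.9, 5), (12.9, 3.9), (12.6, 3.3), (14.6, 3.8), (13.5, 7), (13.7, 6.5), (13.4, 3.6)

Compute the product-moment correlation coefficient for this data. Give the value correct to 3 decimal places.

-0.091

n = 8, Σx = 108.9, Σy = 36.7, Σx² = 1488.33, Σy² = 182.71, Σxy = 498.74
nΣxy − ΣxΣy = 3989.92 − 3996.63 = -6.71
nΣx² − (Σx)² = 11906.64 − 11859.21 = 47.43; nΣy² − (Σy)² = 1461.68 − 1346.89 = 114.79
r = -6.71 / √(47.43 × 114.79) = -6.71 / 73.7868 ≈ -0.091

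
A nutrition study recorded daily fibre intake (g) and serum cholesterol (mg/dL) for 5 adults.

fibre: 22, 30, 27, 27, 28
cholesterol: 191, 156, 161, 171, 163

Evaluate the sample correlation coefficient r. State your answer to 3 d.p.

-0.960

n = 5, Σx = 134, Σy = 842, Σx² = 3626, Σy² = 142548, Σxy = 22410
nΣxy − ΣxΣy = 112050 − 112828 = -778
nΣx² − (Σx)² = 18130 − 17956 = 174; nΣy² − (Σy)² = 712740 − 708964 = 3776
r = -778 / √(174 × 3776) = -778 / 810.5702 ≈ -0.960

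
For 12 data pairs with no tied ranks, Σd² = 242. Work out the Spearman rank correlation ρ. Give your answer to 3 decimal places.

0.154

ρ = 1 − 6Σd² / [n(n²−1)] = 1 − 6×242 / (12×143)
  = 1 − 1452/1716 = 1 − 0.8462 ≈ 0.154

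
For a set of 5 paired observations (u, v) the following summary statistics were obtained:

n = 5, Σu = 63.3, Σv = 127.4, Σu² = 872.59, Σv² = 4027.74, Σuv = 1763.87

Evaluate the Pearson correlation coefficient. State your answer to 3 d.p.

0.640

r = (nΣuv − ΣuΣv) / √[(nΣu² − (Σu)²)(nΣv² − (Σv)²)]
Numerator: 5×1763.87 − 63.3×127.4 = 754.93
Denominator: √[(4362.95 − 4006.89)(20138.7 − 16230.76)] = √[356.06 × 3907.94] = 1179.6021
r = 754.93 / 1179.6021 ≈ 0.640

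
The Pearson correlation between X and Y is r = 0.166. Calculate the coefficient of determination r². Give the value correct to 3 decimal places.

0.028

r² = (0.166)² = 0.028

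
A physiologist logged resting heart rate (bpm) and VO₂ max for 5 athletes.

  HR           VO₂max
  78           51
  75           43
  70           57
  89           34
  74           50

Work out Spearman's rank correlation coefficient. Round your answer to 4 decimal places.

Rank HR: 4, 3, 1, 5, 2
Rank VO₂max: 4, 2, 5, 1, 3
d = rank(HR) − rank(VO₂max): 0, 1, -4, 4, -1; Σd² = 34
ρ = 1 − 6Σd² / [n(n²−1)] = 1 − 6×34 / (5×24) = 1 − 204/120 ≈ -0.7000

-0.7000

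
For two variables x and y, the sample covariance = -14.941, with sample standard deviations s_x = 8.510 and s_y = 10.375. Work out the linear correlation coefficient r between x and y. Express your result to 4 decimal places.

-0.1692

r = Cov(x,y) / (s_x · s_y) = -14.941 / (8.510 × 10.375)
  = -14.941 / 88.2912 ≈ -0.1692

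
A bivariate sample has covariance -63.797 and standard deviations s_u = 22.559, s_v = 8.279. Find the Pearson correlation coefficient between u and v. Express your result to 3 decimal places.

r = Cov(u,v) / (s_u · s_v) = -63.797 / (22.559 × 8.279)
  = -63.797 / 186.7660 ≈ -0.342

-0.342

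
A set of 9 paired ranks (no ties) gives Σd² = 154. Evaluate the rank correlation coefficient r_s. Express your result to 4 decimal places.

-0.2833

ρ = 1 − 6Σd² / [n(n²−1)] = 1 − 6×154 / (9×80)
  = 1 − 924/720 = 1 − 1.28333 ≈ -0.2833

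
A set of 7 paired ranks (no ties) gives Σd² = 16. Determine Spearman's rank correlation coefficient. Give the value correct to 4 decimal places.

ρ = 1 − 6Σd² / [n(n²−1)] = 1 − 6×16 / (7×48)
  = 1 − 96/336 = 1 − 0.28571 ≈ 0.7143

0.7143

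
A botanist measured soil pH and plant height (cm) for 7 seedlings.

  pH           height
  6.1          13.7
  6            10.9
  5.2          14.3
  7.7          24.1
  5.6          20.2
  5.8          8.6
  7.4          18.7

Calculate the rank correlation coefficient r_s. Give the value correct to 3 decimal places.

Rank pH: 5, 4, 1, 7, 2, 3, 6
Rank height: 3, 2, 4, 7, 6, 1, 5
d = rank(pH) − rank(height): 2, 2, -3, 0, -4, 2, 1; Σd² = 38
ρ = 1 − 6Σd² / [n(n²−1)] = 1 − 6×38 / (7×48) = 1 − 228/336 ≈ 0.321

0.321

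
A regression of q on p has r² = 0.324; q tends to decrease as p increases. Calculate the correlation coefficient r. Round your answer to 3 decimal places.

-0.569

|r| = √0.324 = 0.569
The association is negative, so r = −0.569.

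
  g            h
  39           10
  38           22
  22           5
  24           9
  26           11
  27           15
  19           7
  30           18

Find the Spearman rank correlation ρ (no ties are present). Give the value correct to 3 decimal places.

Rank g: 8, 7, 2, 3, 4, 5, 1, 6
Rank h: 4, 8, 1, 3, 5, 6, 2, 7
d = rank(g) − rank(h): 4, -1, 1, 0, -1, -1, -1, -1; Σd² = 22
ρ = 1 − 6Σd² / [n(n²−1)] = 1 − 6×22 / (8×63) = 1 − 132/504 ≈ 0.738

0.738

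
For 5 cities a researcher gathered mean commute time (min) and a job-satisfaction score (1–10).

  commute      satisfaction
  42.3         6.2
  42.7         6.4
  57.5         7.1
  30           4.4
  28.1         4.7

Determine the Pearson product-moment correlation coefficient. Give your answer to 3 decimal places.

n = 5, Σx = 200.6, Σy = 28.8, Σx² = 8608.44, Σy² = 171.26, Σxy = 1207.86
nΣxy − ΣxΣy = 6039.3 − 5777.28 = 262.02
nΣx² − (Σx)² = 43042.2 − 40240.36 = 2801.84; nΣy² − (Σy)² = 856.3 − 829.44 = 26.86
r = 262.02 / √(2801.84 × 26.86) = 262.02 / 274.3309 ≈ 0.955

0.955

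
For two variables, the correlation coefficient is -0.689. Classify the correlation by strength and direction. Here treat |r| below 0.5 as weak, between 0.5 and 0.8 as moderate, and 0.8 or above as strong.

moderate negative

r = -0.689 < 0 so the relationship is negative.
|r| = 0.689, which falls in the moderate range.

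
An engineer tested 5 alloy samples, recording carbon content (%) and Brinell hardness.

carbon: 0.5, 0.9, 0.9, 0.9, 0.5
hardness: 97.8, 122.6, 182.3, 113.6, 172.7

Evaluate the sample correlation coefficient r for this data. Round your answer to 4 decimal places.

0.0621

n = 5, Σx = 3.7, Σy = 689, Σx² = 2.93, Σy² = 100559.14, Σxy = 511.9
nΣxy − ΣxΣy = 2559.5 − 2549.3 = 10.2
nΣx² − (Σx)² = 14.65 − 13.69 = 0.96; nΣy² − (Σy)² = 502795.7 − 474721 = 28074.7
r = 10.2 / √(0.96 × 28074.7) = 10.2 / 164.1698 ≈ 0.0621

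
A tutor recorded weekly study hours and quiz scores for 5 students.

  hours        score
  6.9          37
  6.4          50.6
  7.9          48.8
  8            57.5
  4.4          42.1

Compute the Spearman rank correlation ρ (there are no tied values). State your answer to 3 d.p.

Rank hours: 3, 2, 4, 5, 1
Rank score: 1, 4, 3, 5, 2
d = rank(hours) − rank(score): 2, -2, 1, 0, -1; Σd² = 10
ρ = 1 − 6Σd² / [n(n²−1)] = 1 − 6×10 / (5×24) = 1 − 60/120 ≈ 0.500

0.500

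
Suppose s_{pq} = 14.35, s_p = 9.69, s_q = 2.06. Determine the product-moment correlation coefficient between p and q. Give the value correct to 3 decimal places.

r = Cov(p,q) / (s_p · s_q) = 14.35 / (9.69 × 2.06)
  = 14.35 / 19.9614 ≈ 0.719

0.719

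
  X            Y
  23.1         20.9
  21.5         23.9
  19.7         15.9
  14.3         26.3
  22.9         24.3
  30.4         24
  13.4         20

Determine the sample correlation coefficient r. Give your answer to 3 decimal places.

n = 7, ΣX = 145.3, ΣY = 155.3, ΣX² = 3216.57, ΣY² = 3519.01, ΣXY = 3240.03
nΣXY − ΣXΣY = 22680.21 − 22565.09 = 115.12
nΣX² − (ΣX)² = 22515.99 − 21112.09 = 1403.9; nΣY² − (ΣY)² = 24633.07 − 24118.09 = 514.98
r = 115.12 / √(1403.9 × 514.98) = 115.12 / 850.2826 ≈ 0.135

0.135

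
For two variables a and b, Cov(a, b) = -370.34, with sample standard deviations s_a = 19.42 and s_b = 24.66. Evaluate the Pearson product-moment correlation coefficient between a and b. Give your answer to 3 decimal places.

r = Cov(a,b) / (s_a · s_b) = -370.34 / (19.42 × 24.66)
  = -370.34 / 478.8972 ≈ -0.773

-0.773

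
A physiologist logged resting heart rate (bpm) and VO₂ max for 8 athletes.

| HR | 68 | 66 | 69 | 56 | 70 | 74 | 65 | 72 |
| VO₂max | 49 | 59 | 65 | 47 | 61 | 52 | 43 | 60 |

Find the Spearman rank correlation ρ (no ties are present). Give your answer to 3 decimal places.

Rank HR: 4, 3, 5, 1, 6, 8, 2, 7
Rank VO₂max: 3, 5, 8, 2, 7, 4, 1, 6
d = rank(HR) − rank(VO₂max): 1, -2, -3, -1, -1, 4, 1, 1; Σd² = 34
ρ = 1 − 6Σd² / [n(n²−1)] = 1 − 6×34 / (8×63) = 1 − 204/504 ≈ 0.595

0.595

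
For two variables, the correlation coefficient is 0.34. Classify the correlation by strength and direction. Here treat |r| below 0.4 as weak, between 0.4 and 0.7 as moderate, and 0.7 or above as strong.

weak positive

r = 0.34 > 0 so the relationship is positive.
|r| = 0.34, which falls in the weak range.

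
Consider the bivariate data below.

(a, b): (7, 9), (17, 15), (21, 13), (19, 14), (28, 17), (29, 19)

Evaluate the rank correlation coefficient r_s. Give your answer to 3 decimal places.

Rank a: 1, 2, 4, 3, 5, 6
Rank b: 1, 4, 2, 3, 5, 6
d = rank(a) − rank(b): 0, -2, 2, 0, 0, 0; Σd² = 8
ρ = 1 − 6Σd² / [n(n²−1)] = 1 − 6×8 / (6×35) = 1 − 48/210 ≈ 0.771

0.771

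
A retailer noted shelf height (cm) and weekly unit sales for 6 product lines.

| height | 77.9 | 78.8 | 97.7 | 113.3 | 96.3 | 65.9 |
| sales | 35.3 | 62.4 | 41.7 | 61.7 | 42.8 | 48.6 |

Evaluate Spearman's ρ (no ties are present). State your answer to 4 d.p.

0.1429

Rank height: 2, 3, 5, 6, 4, 1
Rank sales: 1, 6, 2, 5, 3, 4
d = rank(height) − rank(sales): 1, -3, 3, 1, 1, -3; Σd² = 30
ρ = 1 − 6Σd² / [n(n²−1)] = 1 − 6×30 / (6×35) = 1 − 180/210 ≈ 0.1429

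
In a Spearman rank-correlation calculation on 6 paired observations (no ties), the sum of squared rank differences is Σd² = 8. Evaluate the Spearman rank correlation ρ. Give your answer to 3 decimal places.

ρ = 1 − 6Σd² / [n(n²−1)] = 1 − 6×8 / (6×35)
  = 1 − 48/210 = 1 − 0.2286 ≈ 0.771

0.771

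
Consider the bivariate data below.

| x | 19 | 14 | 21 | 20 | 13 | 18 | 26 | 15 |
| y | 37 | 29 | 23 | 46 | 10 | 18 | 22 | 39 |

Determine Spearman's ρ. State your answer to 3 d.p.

0.190

Rank x: 5, 2, 7, 6, 1, 4, 8, 3
Rank y: 6, 5, 4, 8, 1, 2, 3, 7
d = rank(x) − rank(y): -1, -3, 3, -2, 0, 2, 5, -4; Σd² = 68
ρ = 1 − 6Σd² / [n(n²−1)] = 1 − 6×68 / (8×63) = 1 − 408/504 ≈ 0.190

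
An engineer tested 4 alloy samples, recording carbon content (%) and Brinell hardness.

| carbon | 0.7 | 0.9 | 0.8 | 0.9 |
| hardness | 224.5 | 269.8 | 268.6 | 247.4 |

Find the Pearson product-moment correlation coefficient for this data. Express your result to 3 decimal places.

n = 4, Σx = 3.3, Σy = 1010.3, Σx² = 2.75, Σy² = 256545.01, Σxy = 837.51
nΣxy − ΣxΣy = 3350.04 − 3333.99 = 16.05
nΣx² − (Σx)² = 11 − 10.89 = 0.11; nΣy² − (Σy)² = 1026180.04 − 1020706.09 = 5473.95
r = 16.05 / √(0.11 × 5473.95) = 16.05 / 24.5384 ≈ 0.654

0.654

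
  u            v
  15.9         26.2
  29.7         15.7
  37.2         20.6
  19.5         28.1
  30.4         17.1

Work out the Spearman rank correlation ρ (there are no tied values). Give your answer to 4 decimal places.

Rank u: 1, 3, 5, 2, 4
Rank v: 4, 1, 3, 5, 2
d = rank(u) − rank(v): -3, 2, 2, -3, 2; Σd² = 30
ρ = 1 − 6Σd² / [n(n²−1)] = 1 − 6×30 / (5×24) = 1 − 180/120 ≈ -0.5000

-0.5000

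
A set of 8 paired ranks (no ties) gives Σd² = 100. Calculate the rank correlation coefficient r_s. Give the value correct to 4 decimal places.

ρ = 1 − 6Σd² / [n(n²−1)] = 1 − 6×100 / (8×63)
  = 1 − 600/504 = 1 − 1.19048 ≈ -0.1905

-0.1905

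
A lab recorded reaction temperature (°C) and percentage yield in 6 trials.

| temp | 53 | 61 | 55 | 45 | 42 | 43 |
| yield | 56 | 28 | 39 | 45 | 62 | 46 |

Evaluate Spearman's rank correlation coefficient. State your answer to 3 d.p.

-0.829

Rank temp: 4, 6, 5, 3, 1, 2
Rank yield: 5, 1, 2, 3, 6, 4
d = rank(temp) − rank(yield): -1, 5, 3, 0, -5, -2; Σd² = 64
ρ = 1 − 6Σd² / [n(n²−1)] = 1 − 6×64 / (6×35) = 1 − 384/210 ≈ -0.829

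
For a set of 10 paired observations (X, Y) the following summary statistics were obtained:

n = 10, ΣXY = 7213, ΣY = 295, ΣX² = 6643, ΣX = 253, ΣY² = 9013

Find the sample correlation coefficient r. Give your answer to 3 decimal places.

-0.914

r = (nΣXY − ΣXΣY) / √[(nΣX² − (ΣX)²)(nΣY² − (ΣY)²)]
Numerator: 10×7213 − 253×295 = -2505
Denominator: √[(66430 − 64009)(90130 − 87025)] = √[2421 × 3105] = 2741.7522
r = -2505 / 2741.7522 ≈ -0.914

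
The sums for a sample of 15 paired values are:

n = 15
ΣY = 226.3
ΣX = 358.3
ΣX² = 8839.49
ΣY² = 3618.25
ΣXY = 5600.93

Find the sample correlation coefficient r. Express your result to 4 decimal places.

0.8159

r = (nΣXY − ΣXΣY) / √[(nΣX² − (ΣX)²)(nΣY² − (ΣY)²)]
Numerator: 15×5600.93 − 358.3×226.3 = 2930.66
Denominator: √[(132592.35 − 128378.89)(54273.75 − 51211.69)] = √[4213.46 × 3062.06] = 3591.9169
r = 2930.66 / 3591.9169 ≈ 0.8159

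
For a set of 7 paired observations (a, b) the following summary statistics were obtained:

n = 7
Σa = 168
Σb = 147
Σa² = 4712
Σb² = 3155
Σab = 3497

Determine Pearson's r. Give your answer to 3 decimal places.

r = (nΣab − ΣaΣb) / √[(nΣa² − (Σa)²)(nΣb² − (Σb)²)]
Numerator: 7×3497 − 168×147 = -217
Denominator: √[(32984 − 28224)(22085 − 21609)] = √[4760 × 476] = 1505.2442
r = -217 / 1505.2442 ≈ -0.144

-0.144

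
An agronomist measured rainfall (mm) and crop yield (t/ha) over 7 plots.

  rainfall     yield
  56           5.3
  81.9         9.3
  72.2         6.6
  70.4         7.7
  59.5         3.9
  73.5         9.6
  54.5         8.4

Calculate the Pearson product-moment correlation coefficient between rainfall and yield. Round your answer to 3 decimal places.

0.585

n = 7, Σx = 468, Σy = 50.8, Σx² = 31925.36, Σy² = 395.36, Σxy = 3472.52
nΣxy − ΣxΣy = 24307.64 − 23774.4 = 533.24
nΣx² − (Σx)² = 223477.52 − 219024 = 4453.52; nΣy² − (Σy)² = 2767.52 − 2580.64 = 186.88
r = 533.24 / √(4453.52 × 186.88) = 533.24 / 912.2904 ≈ 0.585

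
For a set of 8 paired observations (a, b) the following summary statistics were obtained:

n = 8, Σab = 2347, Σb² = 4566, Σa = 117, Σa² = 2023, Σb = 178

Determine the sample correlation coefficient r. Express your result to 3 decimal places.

r = (nΣab − ΣaΣb) / √[(nΣa² − (Σa)²)(nΣb² − (Σb)²)]
Numerator: 8×2347 − 117×178 = -2050
Denominator: √[(16184 − 13689)(36528 − 31684)] = √[2495 × 4844] = 3476.4608
r = -2050 / 3476.4608 ≈ -0.590

-0.590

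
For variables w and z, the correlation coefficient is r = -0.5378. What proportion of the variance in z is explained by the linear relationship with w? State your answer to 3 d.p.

r² = (-0.5378)² = 0.289

0.289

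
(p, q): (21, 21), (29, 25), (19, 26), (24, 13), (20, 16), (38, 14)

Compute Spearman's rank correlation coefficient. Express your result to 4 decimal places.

-0.4857

Rank p: 3, 5, 1, 4, 2, 6
Rank q: 4, 5, 6, 1, 3, 2
d = rank(p) − rank(q): -1, 0, -5, 3, -1, 4; Σd² = 52
ρ = 1 − 6Σd² / [n(n²−1)] = 1 − 6×52 / (6×35) = 1 − 312/210 ≈ -0.4857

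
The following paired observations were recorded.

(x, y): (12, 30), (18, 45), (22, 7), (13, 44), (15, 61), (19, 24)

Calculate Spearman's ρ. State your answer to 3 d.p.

Rank x: 1, 4, 6, 2, 3, 5
Rank y: 3, 5, 1, 4, 6, 2
d = rank(x) − rank(y): -2, -1, 5, -2, -3, 3; Σd² = 52
ρ = 1 − 6Σd² / [n(n²−1)] = 1 − 6×52 / (6×35) = 1 − 312/210 ≈ -0.486

-0.486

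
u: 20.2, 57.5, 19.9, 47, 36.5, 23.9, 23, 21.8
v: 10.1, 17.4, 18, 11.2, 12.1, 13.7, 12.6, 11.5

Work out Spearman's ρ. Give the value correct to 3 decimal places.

Rank u: 2, 8, 1, 7, 6, 5, 4, 3
Rank v: 1, 7, 8, 2, 4, 6, 5, 3
d = rank(u) − rank(v): 1, 1, -7, 5, 2, -1, -1, 0; Σd² = 82
ρ = 1 − 6Σd² / [n(n²−1)] = 1 − 6×82 / (8×63) = 1 − 492/504 ≈ 0.024

0.024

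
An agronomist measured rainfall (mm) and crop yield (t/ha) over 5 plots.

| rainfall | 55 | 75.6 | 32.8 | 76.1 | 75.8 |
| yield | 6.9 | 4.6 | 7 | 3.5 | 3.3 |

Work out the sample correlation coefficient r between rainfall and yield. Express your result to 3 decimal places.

n = 5, Σx = 315.3, Σy = 25.3, Σx² = 21353.05, Σy² = 140.91, Σxy = 1473.35
nΣxy − ΣxΣy = 7366.75 − 7977.09 = -610.34
nΣx² − (Σx)² = 106765.25 − 99414.09 = 7351.16; nΣy² − (Σy)² = 704.55 − 640.09 = 64.46
r = -610.34 / √(7351.16 × 64.46) = -610.34 / 688.3718 ≈ -0.887

-0.887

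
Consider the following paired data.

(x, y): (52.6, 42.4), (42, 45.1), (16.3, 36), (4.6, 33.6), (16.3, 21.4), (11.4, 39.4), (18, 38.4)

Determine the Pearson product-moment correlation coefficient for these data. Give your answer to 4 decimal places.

0.5606

n = 7, Σx = 161.2, Σy = 256.3, Σx² = 5537.26, Σy² = 9741.61, Σxy = 6354.98
nΣxy − ΣxΣy = 44484.86 − 41315.56 = 3169.3
nΣx² − (Σx)² = 38760.82 − 25985.44 = 12775.38; nΣy² − (Σy)² = 68191.27 − 65689.69 = 2501.58
r = 3169.3 / √(12775.38 × 2501.58) = 3169.3 / 5653.1969 ≈ 0.5606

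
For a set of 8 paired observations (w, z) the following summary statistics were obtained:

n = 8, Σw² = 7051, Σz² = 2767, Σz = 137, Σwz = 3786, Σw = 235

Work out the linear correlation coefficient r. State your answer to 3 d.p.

r = (nΣwz − ΣwΣz) / √[(nΣw² − (Σw)²)(nΣz² − (Σz)²)]
Numerator: 8×3786 − 235×137 = -1907
Denominator: √[(56408 − 55225)(22136 − 18769)] = √[1183 × 3367] = 1995.7858
r = -1907 / 1995.7858 ≈ -0.956

-0.956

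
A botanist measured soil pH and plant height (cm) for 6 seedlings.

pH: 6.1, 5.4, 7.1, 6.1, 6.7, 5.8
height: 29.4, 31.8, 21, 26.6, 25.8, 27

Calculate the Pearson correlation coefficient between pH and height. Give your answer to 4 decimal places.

-0.8988

n = 6, Σx = 37.2, Σy = 161.6, Σx² = 232.52, Σy² = 4418.8, Σxy = 991.88
nΣxy − ΣxΣy = 5951.28 − 6011.52 = -60.24
nΣx² − (Σx)² = 1395.12 − 1383.84 = 11.28; nΣy² − (Σy)² = 26512.8 − 26114.56 = 398.24
r = -60.24 / √(11.28 × 398.24) = -60.24 / 67.0235 ≈ -0.8988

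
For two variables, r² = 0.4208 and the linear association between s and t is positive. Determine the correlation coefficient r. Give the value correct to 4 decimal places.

0.6487

|r| = √0.4208 = 0.6487
The association is positive, so r = 0.6487.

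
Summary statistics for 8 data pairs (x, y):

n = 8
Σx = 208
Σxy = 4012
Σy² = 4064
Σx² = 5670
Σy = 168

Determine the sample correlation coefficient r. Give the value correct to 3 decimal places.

r = (nΣxy − ΣxΣy) / √[(nΣx² − (Σx)²)(nΣy² − (Σy)²)]
Numerator: 8×4012 − 208×168 = -2848
Denominator: √[(45360 − 43264)(32512 − 28224)] = √[2096 × 4288] = 2997.9406
r = -2848 / 2997.9406 ≈ -0.950

-0.950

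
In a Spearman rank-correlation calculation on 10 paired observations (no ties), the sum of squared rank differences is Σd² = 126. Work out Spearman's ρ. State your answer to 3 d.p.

0.236

ρ = 1 − 6Σd² / [n(n²−1)] = 1 − 6×126 / (10×99)
  = 1 − 756/990 = 1 − 0.7636 ≈ 0.236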